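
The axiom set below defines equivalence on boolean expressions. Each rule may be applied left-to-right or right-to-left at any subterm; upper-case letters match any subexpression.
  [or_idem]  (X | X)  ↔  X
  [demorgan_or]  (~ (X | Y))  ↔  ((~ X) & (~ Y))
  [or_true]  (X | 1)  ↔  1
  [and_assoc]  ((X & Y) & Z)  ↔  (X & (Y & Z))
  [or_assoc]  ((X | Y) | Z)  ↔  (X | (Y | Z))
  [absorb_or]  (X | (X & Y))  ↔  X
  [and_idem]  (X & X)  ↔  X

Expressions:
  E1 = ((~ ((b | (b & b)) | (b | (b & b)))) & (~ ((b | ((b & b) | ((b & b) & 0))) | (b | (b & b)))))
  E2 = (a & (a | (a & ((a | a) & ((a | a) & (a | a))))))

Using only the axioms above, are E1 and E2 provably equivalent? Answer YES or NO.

NO

All listed rules preserve value, hence provable equivalence implies equal values everywhere; look for a separating assignment.
a=0, b=0 gives E1 ↦ 1, E2 ↦ 0; values differ ⇒ not provably equivalent.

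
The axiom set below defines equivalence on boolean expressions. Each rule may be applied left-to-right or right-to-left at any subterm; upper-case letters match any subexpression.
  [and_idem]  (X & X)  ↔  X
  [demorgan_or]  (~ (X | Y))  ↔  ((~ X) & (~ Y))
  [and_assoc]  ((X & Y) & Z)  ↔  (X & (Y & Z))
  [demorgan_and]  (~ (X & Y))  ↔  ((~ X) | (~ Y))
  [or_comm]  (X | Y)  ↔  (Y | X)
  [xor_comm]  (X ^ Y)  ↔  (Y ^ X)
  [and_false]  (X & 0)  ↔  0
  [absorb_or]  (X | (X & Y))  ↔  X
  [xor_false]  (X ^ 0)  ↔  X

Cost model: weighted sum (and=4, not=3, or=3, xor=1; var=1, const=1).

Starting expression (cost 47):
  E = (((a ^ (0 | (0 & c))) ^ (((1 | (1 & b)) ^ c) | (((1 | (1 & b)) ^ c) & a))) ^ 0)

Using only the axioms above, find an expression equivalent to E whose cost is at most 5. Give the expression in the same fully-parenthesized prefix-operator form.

(1) (((1 | (1 & b)) ^ c) | (((1 | (1 & b)) ^ c) & a))  =[absorb_or →]=  ((1 | (1 & b)) ^ c)    ⊢ (((a ^ (0 | (0 & c))) ^ ((1 | (1 & b)) ^ c)) ^ 0)
(2) (0 | (0 & c))  =[absorb_or →]=  0    ⊢ (((a ^ 0) ^ ((1 | (1 & b)) ^ c)) ^ 0)
(3) (a ^ 0)  =[xor_false →]=  a    ⊢ ((a ^ ((1 | (1 & b)) ^ c)) ^ 0)
(4) ((a ^ ((1 | (1 & b)) ^ c)) ^ 0)  =[xor_false →]=  (a ^ ((1 | (1 & b)) ^ c))
(5) (1 | (1 & b))  =[absorb_or →]=  1    ⊢ cost 5, within 5

(a ^ (1 ^ c))   [cost 5]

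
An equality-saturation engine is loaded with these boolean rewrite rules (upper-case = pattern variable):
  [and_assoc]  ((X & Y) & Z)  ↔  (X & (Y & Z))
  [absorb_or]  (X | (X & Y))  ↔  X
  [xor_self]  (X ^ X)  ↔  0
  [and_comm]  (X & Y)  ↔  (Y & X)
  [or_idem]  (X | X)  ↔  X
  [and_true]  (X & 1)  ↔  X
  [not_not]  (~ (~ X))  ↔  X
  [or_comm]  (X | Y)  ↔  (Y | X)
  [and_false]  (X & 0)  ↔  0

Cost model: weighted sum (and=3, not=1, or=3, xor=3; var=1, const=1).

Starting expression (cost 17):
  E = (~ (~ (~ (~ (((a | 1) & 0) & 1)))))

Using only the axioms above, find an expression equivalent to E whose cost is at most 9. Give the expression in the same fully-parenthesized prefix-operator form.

(1) (~ (~ (~ (((a | 1) & 0) & 1))))  =[not_not →]=  (~ (((a | 1) & 0) & 1))    ⊢ (~ (~ (((a | 1) & 0) & 1)))
(2) (~ (~ (((a | 1) & 0) & 1)))  =[not_not →]=  (((a | 1) & 0) & 1)
(3) (((a | 1) & 0) & 1)  =[and_true →]=  ((a | 1) & 0)    ⊢ cost 9, within 9

((a | 1) & 0)   [cost 9]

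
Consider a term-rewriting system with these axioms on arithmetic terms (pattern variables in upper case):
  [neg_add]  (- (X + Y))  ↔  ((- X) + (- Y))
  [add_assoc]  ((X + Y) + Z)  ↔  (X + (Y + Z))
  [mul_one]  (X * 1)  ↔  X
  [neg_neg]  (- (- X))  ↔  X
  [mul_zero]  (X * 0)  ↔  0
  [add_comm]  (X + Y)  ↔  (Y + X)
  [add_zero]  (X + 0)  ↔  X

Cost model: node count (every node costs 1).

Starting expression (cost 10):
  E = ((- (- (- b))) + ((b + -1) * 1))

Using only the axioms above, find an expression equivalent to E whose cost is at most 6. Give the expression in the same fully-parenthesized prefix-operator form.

step 1: neg_neg (→) rewrites (- (- b)) into b, now ((- b) + ((b + -1) * 1))
step 2: add_comm (→) rewrites (b + -1) into (-1 + b), now ((- b) + ((-1 + b) * 1))
step 3: mul_one (→) rewrites ((-1 + b) * 1) into (-1 + b), reaching cost 6 (bound 6)

((- b) + (-1 + b))   [cost 6]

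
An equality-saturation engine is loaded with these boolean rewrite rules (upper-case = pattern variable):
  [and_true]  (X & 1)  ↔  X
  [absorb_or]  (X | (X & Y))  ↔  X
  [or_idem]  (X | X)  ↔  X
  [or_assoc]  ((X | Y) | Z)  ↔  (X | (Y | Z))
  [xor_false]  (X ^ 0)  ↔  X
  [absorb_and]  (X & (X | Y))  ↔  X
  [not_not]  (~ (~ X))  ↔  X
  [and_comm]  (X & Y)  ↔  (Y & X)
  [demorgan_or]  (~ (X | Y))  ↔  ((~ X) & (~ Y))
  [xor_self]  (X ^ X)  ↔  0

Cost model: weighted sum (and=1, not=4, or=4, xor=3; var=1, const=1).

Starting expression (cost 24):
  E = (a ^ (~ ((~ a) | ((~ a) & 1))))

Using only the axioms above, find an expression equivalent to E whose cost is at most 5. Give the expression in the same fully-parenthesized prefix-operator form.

(1) ((~ a) & 1)  =[and_true →]=  (~ a)    ⊢ (a ^ (~ ((~ a) | (~ a))))
(2) ((~ a) | (~ a))  =[or_idem →]=  (~ a)    ⊢ (a ^ (~ (~ a)))
(3) (~ (~ a))  =[not_not →]=  a    ⊢ cost 5, within 5

(a ^ a)   [cost 5]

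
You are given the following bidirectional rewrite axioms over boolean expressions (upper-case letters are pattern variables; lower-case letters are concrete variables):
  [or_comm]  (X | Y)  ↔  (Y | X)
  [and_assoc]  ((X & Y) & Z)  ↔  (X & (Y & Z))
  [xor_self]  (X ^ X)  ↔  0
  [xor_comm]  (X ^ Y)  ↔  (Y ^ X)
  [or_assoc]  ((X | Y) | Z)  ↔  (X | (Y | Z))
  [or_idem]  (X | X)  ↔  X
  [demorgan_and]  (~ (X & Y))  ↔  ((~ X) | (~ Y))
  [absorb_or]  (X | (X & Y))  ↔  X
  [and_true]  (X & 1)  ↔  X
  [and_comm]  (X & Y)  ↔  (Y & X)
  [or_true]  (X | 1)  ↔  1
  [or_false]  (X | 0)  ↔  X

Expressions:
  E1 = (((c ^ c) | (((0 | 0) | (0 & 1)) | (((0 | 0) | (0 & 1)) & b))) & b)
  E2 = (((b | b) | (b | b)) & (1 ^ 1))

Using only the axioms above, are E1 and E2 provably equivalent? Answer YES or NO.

YES

(1) (((0 | 0) | (0 & 1)) | (((0 | 0) | (0 & 1)) & b))  =[absorb_or →]=  ((0 | 0) | (0 & 1))    ⊢ (((c ^ c) | ((0 | 0) | (0 & 1))) & b)
(2) (0 & 1)  =[and_true →]=  0    ⊢ (((c ^ c) | ((0 | 0) | 0)) & b)
(3) (c ^ c)  =[xor_self →]=  0    ⊢ ((0 | ((0 | 0) | 0)) & b)
(4) ((0 | 0) | 0)  =[or_false →]=  (0 | 0)    ⊢ ((0 | (0 | 0)) & b)
(5) (0 | 0)  =[or_idem →]=  0    ⊢ ((0 | 0) & b)
(6) (0 | 0)  =[or_idem →]=  0    ⊢ (0 & b)
(7) (0 & b)  =[and_comm →]=  (b & 0)
(8) b  =[or_idem ←]=  (b | b)    ⊢ ((b | b) & 0)
(9) 0  =[xor_self ←]=  (1 ^ 1)    ⊢ ((b | b) & (1 ^ 1))
(10) (b | b)  =[or_idem ←]=  ((b | b) | (b | b))    ⊢ E2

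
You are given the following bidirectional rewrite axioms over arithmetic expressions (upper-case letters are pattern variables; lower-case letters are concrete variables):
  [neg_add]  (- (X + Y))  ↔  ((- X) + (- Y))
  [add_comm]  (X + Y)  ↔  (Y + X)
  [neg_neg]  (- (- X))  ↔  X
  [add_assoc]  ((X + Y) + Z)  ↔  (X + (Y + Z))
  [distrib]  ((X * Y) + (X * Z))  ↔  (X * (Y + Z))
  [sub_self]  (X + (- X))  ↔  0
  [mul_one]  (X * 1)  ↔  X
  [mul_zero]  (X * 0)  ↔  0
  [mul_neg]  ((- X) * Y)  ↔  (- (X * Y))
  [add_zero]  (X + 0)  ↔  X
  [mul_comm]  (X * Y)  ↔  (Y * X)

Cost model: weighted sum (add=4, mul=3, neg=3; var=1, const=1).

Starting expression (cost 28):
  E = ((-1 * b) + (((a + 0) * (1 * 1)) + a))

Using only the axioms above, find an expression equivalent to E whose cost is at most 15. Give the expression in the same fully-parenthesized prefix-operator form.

((-1 * b) + (a + a))   [cost 15]

1. [mul_one →] (1 * 1)  →  1;  E = ((-1 * b) + (((a + 0) * 1) + a))
2. [mul_one →] ((a + 0) * 1)  →  (a + 0);  E = ((-1 * b) + ((a + 0) + a))
3. [add_zero →] (a + 0)  →  a;  cost 15 ≤ 15, done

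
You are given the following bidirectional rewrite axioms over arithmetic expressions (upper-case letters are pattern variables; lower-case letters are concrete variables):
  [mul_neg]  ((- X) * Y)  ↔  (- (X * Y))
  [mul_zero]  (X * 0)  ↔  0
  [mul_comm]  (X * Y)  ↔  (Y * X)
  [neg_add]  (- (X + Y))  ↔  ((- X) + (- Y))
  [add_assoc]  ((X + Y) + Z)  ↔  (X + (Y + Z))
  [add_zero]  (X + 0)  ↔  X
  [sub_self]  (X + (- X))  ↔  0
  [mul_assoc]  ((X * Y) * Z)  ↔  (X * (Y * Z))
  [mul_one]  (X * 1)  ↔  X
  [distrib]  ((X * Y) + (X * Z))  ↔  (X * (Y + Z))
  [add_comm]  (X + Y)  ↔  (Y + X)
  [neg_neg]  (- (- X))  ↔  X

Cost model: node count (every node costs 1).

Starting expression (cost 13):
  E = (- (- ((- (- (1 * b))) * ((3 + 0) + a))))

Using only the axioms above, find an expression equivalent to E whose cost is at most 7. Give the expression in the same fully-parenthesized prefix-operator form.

((1 * b) * (3 + a))   [cost 7]

step 1: neg_neg (→) rewrites (- (- (1 * b))) into (1 * b), now (- (- ((1 * b) * ((3 + 0) + a))))
step 2: neg_neg (→) rewrites (- (- ((1 * b) * ((3 + 0) + a)))) into ((1 * b) * ((3 + 0) + a))
step 3: add_zero (→) rewrites (3 + 0) into 3, reaching cost 7 (bound 7)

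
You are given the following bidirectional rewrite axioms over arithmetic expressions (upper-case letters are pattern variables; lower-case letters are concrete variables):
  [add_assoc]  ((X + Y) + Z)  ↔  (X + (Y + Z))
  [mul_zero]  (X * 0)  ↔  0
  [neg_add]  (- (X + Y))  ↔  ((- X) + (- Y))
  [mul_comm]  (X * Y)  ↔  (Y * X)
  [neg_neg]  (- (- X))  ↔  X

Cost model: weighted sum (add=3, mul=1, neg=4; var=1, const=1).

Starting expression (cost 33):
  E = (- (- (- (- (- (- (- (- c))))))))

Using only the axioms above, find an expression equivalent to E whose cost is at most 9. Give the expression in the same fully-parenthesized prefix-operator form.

(1) (- (- (- (- (- (- (- c)))))))  =[neg_neg →]=  (- (- (- (- (- c)))))    ⊢ (- (- (- (- (- (- c))))))
(2) (- (- (- (- (- c)))))  =[neg_neg →]=  (- (- (- c)))    ⊢ (- (- (- (- c))))
(3) (- (- c))  =[neg_neg →]=  c    ⊢ cost 9, within 9

(- (- c))   [cost 9]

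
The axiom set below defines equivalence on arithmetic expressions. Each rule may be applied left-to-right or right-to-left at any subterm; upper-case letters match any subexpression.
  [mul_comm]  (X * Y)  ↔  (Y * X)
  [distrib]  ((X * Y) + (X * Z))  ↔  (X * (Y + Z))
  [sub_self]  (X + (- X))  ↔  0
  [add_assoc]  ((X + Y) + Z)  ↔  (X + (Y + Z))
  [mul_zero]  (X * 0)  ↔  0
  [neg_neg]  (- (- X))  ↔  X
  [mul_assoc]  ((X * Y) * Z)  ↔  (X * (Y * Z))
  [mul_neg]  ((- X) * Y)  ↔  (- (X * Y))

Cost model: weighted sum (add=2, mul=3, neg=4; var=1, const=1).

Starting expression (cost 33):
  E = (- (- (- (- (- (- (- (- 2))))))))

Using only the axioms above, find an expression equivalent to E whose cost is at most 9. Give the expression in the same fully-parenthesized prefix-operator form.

(- (- 2))   [cost 9]

(1) (- (- (- (- (- (- (- (- 2))))))))  =[neg_neg →]=  (- (- (- (- (- (- 2))))))
(2) (- (- (- (- (- (- 2))))))  =[neg_neg →]=  (- (- (- (- 2))))
(3) (- (- 2))  =[neg_neg →]=  2    ⊢ cost 9, within 9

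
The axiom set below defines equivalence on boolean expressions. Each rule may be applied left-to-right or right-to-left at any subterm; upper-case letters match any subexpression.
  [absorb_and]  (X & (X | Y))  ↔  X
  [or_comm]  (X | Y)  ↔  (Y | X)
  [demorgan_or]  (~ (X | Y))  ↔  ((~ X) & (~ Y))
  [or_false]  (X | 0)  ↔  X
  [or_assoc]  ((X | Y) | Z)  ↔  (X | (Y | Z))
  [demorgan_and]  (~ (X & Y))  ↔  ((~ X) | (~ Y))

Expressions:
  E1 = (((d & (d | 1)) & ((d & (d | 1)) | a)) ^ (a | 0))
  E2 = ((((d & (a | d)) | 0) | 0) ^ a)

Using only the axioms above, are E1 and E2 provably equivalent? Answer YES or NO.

step 1: absorb_and (→) rewrites ((d & (d | 1)) & ((d & (d | 1)) | a)) into (d & (d | 1)), now ((d & (d | 1)) ^ (a | 0))
step 2: or_false (→) rewrites (a | 0) into a, now ((d & (d | 1)) ^ a)
step 3: absorb_and (→) rewrites (d & (d | 1)) into d, now (d ^ a)
step 4: or_false (←) rewrites d into (d | 0), now ((d | 0) ^ a)
step 5: absorb_and (←) rewrites d into (d & (d | a)), now (((d & (d | a)) | 0) ^ a)
step 6: or_comm (→) rewrites (d | a) into (a | d), now (((d & (a | d)) | 0) ^ a)
step 7: or_false (←) rewrites (d & (a | d)) into ((d & (a | d)) | 0), which is E2

YES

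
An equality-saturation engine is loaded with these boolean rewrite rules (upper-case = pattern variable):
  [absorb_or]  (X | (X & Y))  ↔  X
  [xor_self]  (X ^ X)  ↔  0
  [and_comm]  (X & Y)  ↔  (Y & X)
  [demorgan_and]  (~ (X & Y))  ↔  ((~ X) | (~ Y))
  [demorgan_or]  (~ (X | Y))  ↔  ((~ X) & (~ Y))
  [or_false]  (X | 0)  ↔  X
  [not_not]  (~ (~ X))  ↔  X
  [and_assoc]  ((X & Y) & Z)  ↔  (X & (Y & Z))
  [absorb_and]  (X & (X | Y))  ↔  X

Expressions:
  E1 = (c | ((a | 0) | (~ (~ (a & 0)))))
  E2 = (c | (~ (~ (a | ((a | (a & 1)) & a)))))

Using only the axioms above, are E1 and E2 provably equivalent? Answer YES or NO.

step 1: or_false (→) rewrites (a | 0) into a, now (c | (a | (~ (~ (a & 0)))))
step 2: not_not (→) rewrites (~ (~ (a & 0))) into (a & 0), now (c | (a | (a & 0)))
step 3: absorb_or (→) rewrites (a | (a & 0)) into a, now (c | a)
step 4: absorb_or (←) rewrites a into (a | (a & a)), now (c | (a | (a & a)))
step 5: not_not (←) rewrites (a | (a & a)) into (~ (~ (a | (a & a)))), now (c | (~ (~ (a | (a & a)))))
step 6: absorb_or (←) rewrites a into (a | (a & 1)), which is E2

YES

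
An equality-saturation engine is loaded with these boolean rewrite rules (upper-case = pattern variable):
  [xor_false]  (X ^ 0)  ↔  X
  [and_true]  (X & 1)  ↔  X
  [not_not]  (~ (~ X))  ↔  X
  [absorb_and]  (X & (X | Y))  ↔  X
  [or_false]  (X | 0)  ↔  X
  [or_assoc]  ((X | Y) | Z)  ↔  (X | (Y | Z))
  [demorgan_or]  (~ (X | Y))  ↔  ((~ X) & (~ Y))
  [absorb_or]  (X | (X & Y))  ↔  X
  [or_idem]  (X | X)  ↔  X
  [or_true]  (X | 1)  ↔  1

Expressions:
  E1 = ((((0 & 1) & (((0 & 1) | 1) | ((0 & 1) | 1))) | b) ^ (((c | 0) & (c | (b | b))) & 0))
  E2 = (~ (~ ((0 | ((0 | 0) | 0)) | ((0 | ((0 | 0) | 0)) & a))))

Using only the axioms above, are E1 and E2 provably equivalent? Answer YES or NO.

NO

Every axiom is a valid identity, so a rewrite proof would force E1 and E2 to agree under every assignment.
At a=0, b=1, c=0: E1 = 1 but E2 = 0; they differ, so no derivation exists.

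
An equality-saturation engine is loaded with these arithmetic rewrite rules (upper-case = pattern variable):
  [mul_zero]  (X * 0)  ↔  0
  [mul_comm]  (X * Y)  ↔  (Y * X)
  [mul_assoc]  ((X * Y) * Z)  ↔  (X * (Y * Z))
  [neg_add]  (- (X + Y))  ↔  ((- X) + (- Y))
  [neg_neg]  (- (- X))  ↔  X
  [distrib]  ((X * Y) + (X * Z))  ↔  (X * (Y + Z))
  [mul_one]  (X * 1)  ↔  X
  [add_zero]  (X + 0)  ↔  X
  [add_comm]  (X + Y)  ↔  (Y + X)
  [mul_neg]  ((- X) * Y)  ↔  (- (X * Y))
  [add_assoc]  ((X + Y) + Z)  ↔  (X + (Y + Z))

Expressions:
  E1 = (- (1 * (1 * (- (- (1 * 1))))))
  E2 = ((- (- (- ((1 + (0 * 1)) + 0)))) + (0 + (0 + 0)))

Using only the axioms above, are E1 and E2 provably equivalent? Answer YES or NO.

(1) (1 * 1)  =[mul_one →]=  1    ⊢ (- (1 * (1 * (- (- 1)))))
(2) (- (- 1))  =[neg_neg →]=  1    ⊢ (- (1 * (1 * 1)))
(3) (1 * 1)  =[mul_one →]=  1    ⊢ (- (1 * 1))
(4) (1 * 1)  =[mul_one →]=  1    ⊢ (- 1)
(5) 1  =[add_zero ←]=  (1 + 0)    ⊢ (- (1 + 0))
(6) (- (1 + 0))  =[add_zero ←]=  ((- (1 + 0)) + 0)
(7) 0  =[mul_one ←]=  (0 * 1)    ⊢ ((- (1 + (0 * 1))) + 0)
(8) (1 + (0 * 1))  =[add_zero ←]=  ((1 + (0 * 1)) + 0)    ⊢ ((- ((1 + (0 * 1)) + 0)) + 0)
(9) 0  =[add_zero ←]=  (0 + 0)    ⊢ ((- ((1 + (0 * 1)) + 0)) + (0 + 0))
(10) 0  =[add_zero ←]=  (0 + 0)    ⊢ ((- ((1 + (0 * 1)) + 0)) + (0 + (0 + 0)))
(11) (- ((1 + (0 * 1)) + 0))  =[neg_neg ←]=  (- (- (- ((1 + (0 * 1)) + 0))))    ⊢ E2

YES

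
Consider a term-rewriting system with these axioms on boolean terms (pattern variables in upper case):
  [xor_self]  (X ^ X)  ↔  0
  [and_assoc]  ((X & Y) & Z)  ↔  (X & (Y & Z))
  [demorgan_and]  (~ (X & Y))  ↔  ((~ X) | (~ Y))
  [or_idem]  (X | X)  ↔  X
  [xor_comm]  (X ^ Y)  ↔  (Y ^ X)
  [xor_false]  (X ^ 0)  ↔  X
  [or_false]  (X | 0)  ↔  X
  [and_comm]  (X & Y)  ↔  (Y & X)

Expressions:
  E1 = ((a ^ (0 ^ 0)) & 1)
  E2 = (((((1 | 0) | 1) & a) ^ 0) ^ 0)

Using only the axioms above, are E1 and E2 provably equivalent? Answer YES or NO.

YES

step 1: xor_self (→) rewrites (0 ^ 0) into 0, now ((a ^ 0) & 1)
step 2: xor_false (→) rewrites (a ^ 0) into a, now (a & 1)
step 3: and_comm (→) rewrites (a & 1) into (1 & a)
step 4: or_idem (←) rewrites 1 into (1 | 1), now ((1 | 1) & a)
step 5: or_false (←) rewrites 1 into (1 | 0), now (((1 | 0) | 1) & a)
step 6: xor_false (←) rewrites (((1 | 0) | 1) & a) into ((((1 | 0) | 1) & a) ^ 0)
step 7: xor_false (←) rewrites ((((1 | 0) | 1) & a) ^ 0) into (((((1 | 0) | 1) & a) ^ 0) ^ 0), which is E2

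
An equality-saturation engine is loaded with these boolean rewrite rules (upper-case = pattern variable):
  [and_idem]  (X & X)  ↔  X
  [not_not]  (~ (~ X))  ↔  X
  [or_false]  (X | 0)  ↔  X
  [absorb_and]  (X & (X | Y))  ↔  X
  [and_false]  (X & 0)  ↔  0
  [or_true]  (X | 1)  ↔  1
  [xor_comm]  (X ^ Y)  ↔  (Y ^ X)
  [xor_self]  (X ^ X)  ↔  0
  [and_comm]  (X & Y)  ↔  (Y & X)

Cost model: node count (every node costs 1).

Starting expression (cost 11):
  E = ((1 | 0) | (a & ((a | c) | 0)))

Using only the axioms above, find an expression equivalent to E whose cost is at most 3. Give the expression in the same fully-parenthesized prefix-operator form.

(1 | a)   [cost 3]

step 1: or_false (→) rewrites ((a | c) | 0) into (a | c), now ((1 | 0) | (a & (a | c)))
step 2: or_false (→) rewrites (1 | 0) into 1, now (1 | (a & (a | c)))
step 3: absorb_and (→) rewrites (a & (a | c)) into a, reaching cost 3 (bound 3)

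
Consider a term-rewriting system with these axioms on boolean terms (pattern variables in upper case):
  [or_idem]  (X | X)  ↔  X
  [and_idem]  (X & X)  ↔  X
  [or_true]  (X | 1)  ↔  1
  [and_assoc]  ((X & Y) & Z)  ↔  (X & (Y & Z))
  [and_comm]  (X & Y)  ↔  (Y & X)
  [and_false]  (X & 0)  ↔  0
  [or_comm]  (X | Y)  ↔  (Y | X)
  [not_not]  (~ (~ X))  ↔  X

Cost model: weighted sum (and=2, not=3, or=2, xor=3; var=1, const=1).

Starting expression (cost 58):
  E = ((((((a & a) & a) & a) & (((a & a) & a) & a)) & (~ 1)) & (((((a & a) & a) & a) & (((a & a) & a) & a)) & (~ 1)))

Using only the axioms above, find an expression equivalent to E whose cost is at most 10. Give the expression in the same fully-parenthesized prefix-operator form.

step 1: and_idem (→) rewrites ((((((a & a) & a) & a) & (((a & a) & a) & a)) & (~ 1)) & (((((a & a) & a) & a) & (((a & a) & a) & a)) & (~ 1))) into (((((a & a) & a) & a) & (((a & a) & a) & a)) & (~ 1))
step 2: and_idem (→) rewrites ((((a & a) & a) & a) & (((a & a) & a) & a)) into (((a & a) & a) & a), now ((((a & a) & a) & a) & (~ 1))
step 3: and_assoc (→) rewrites (((a & a) & a) & a) into ((a & a) & (a & a)), now (((a & a) & (a & a)) & (~ 1))
step 4: and_idem (→) rewrites ((a & a) & (a & a)) into (a & a), reaching cost 10 (bound 10)

((a & a) & (~ 1))   [cost 10]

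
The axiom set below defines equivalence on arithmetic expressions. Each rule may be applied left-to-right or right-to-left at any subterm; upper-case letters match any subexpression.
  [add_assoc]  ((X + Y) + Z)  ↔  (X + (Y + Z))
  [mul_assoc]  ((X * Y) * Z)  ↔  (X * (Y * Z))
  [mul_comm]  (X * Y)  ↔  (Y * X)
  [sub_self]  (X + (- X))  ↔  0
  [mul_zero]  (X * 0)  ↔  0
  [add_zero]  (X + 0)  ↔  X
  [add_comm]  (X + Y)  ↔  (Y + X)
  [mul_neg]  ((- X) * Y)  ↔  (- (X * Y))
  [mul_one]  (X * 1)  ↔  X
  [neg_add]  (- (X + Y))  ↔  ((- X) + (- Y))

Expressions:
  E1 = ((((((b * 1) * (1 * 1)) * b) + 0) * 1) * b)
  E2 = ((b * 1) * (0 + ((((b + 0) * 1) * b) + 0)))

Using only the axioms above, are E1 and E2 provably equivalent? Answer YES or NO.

1. [add_zero →] ((((b * 1) * (1 * 1)) * b) + 0)  →  (((b * 1) * (1 * 1)) * b);  E1 = (((((b * 1) * (1 * 1)) * b) * 1) * b)
2. [mul_one →] (1 * 1)  →  1;  E1 = (((((b * 1) * 1) * b) * 1) * b)
3. [mul_comm →] (((((b * 1) * 1) * b) * 1) * b)  →  (b * ((((b * 1) * 1) * b) * 1))
4. [mul_one →] (b * 1)  →  b;  E1 = (b * (((b * 1) * b) * 1))
5. [mul_one →] (b * 1)  →  b;  E1 = (b * ((b * b) * 1))
6. [mul_one →] ((b * b) * 1)  →  (b * b);  E1 = (b * (b * b))
7. [add_zero ←] (b * b)  →  ((b * b) + 0);  E1 = (b * ((b * b) + 0))
8. [add_comm →] ((b * b) + 0)  →  (0 + (b * b));  E1 = (b * (0 + (b * b)))
9. [mul_one ←] b  →  (b * 1);  E1 = (b * (0 + ((b * 1) * b)))
10. [add_zero ←] b  →  (b + 0);  E1 = (b * (0 + (((b + 0) * 1) * b)))
11. [mul_one ←] b  →  (b * 1);  E1 = ((b * 1) * (0 + (((b + 0) * 1) * b)))
12. [add_zero ←] (((b + 0) * 1) * b)  →  ((((b + 0) * 1) * b) + 0);  this is E2

YES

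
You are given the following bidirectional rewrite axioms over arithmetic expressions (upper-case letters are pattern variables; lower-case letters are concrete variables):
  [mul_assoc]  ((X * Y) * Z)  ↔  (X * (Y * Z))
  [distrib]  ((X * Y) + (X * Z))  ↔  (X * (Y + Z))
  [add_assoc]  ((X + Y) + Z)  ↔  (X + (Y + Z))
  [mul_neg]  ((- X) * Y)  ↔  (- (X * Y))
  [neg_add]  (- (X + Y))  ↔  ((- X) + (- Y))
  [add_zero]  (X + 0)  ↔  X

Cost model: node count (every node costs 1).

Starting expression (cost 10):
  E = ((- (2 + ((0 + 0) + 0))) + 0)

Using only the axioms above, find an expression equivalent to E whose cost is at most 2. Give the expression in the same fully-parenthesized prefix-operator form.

1. [add_zero →] ((0 + 0) + 0)  →  (0 + 0);  E = ((- (2 + (0 + 0))) + 0)
2. [add_zero →] ((- (2 + (0 + 0))) + 0)  →  (- (2 + (0 + 0)))
3. [add_zero →] (0 + 0)  →  0;  E = (- (2 + 0))
4. [add_zero →] (2 + 0)  →  2;  cost 2 ≤ 2, done

(- 2)   [cost 2]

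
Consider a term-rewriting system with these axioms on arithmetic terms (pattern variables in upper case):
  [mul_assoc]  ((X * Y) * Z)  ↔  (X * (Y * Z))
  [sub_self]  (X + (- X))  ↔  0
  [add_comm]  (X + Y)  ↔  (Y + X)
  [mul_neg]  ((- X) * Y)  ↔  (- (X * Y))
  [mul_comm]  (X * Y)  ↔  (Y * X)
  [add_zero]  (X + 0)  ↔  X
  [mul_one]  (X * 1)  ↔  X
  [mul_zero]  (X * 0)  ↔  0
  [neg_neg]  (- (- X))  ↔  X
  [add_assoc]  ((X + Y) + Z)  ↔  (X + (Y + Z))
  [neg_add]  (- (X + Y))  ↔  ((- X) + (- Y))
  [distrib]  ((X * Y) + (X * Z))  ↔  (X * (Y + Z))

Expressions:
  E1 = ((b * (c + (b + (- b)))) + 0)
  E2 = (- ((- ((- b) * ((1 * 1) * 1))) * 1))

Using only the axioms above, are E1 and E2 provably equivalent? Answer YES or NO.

NO

Every axiom is a valid identity, so a rewrite proof would force E1 and E2 to agree under every assignment.
At b=1, c=0: E1 = 0 but E2 = -1; they differ, so no derivation exists.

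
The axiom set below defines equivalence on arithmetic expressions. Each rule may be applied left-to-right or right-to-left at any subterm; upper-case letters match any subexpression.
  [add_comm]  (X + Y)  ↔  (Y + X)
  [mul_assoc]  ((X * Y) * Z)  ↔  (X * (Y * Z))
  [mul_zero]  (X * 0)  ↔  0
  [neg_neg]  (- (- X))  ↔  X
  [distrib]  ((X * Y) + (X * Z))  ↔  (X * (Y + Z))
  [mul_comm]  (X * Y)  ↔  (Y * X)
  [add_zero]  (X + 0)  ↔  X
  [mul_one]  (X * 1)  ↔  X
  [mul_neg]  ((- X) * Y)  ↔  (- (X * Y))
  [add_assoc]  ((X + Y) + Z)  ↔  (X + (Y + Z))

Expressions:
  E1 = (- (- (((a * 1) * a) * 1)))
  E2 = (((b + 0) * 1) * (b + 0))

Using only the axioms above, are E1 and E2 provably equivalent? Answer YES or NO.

All listed rules preserve value, hence provable equivalence implies equal values everywhere; look for a separating assignment.
a=0, b=1 gives E1 ↦ 0, E2 ↦ 1; values differ ⇒ not provably equivalent.

NO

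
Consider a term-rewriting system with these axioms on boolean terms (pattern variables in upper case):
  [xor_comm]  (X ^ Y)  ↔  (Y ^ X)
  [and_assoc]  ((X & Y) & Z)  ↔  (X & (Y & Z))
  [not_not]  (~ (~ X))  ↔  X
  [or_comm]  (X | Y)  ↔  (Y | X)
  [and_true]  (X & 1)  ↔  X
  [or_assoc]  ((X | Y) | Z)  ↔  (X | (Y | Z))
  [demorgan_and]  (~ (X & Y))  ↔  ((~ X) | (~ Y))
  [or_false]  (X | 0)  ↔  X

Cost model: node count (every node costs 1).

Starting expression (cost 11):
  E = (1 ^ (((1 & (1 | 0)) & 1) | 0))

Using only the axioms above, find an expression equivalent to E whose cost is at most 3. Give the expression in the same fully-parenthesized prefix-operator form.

(1 ^ 1)   [cost 3]

(1) ((1 & (1 | 0)) & 1)  =[and_true →]=  (1 & (1 | 0))    ⊢ (1 ^ ((1 & (1 | 0)) | 0))
(2) ((1 & (1 | 0)) | 0)  =[or_false →]=  (1 & (1 | 0))    ⊢ (1 ^ (1 & (1 | 0)))
(3) (1 | 0)  =[or_false →]=  1    ⊢ (1 ^ (1 & 1))
(4) (1 & 1)  =[and_true →]=  1    ⊢ cost 3, within 3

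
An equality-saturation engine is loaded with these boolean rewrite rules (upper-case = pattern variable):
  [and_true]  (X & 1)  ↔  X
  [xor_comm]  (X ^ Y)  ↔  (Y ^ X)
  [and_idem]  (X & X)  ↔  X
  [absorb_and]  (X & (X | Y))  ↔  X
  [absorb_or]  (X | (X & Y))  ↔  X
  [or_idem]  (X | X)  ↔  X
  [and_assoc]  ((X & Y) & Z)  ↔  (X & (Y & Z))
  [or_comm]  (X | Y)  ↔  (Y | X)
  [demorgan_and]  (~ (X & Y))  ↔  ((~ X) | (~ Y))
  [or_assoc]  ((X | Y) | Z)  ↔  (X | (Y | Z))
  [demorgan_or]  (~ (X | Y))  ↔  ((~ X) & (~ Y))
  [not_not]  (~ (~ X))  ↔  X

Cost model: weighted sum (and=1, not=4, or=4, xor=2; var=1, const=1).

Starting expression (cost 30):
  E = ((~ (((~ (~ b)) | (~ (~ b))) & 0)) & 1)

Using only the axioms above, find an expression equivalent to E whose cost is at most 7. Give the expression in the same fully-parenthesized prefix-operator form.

(~ (b & 0))   [cost 7]

(1) ((~ (~ b)) | (~ (~ b)))  =[or_idem →]=  (~ (~ b))    ⊢ ((~ ((~ (~ b)) & 0)) & 1)
(2) (~ (~ b))  =[not_not →]=  b    ⊢ ((~ (b & 0)) & 1)
(3) ((~ (b & 0)) & 1)  =[and_true →]=  (~ (b & 0))    ⊢ cost 7, within 7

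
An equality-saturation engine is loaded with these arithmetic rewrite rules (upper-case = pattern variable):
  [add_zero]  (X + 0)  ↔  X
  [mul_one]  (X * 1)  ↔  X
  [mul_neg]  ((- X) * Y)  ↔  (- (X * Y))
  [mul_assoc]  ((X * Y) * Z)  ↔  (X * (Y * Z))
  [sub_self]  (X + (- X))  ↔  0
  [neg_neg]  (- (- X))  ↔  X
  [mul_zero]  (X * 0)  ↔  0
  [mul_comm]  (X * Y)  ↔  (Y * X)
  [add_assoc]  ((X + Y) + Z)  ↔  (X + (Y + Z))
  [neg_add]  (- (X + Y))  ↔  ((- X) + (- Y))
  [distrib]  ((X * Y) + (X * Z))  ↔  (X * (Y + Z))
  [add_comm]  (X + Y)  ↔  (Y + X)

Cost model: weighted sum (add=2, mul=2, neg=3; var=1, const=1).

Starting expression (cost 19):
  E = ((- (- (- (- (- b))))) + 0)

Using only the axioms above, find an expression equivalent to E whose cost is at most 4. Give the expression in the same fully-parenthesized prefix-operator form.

step 1: neg_neg (→) rewrites (- (- (- (- (- b))))) into (- (- (- b))), now ((- (- (- b))) + 0)
step 2: neg_neg (→) rewrites (- (- b)) into b, now ((- b) + 0)
step 3: add_zero (→) rewrites ((- b) + 0) into (- b), reaching cost 4 (bound 4)

(- b)   [cost 4]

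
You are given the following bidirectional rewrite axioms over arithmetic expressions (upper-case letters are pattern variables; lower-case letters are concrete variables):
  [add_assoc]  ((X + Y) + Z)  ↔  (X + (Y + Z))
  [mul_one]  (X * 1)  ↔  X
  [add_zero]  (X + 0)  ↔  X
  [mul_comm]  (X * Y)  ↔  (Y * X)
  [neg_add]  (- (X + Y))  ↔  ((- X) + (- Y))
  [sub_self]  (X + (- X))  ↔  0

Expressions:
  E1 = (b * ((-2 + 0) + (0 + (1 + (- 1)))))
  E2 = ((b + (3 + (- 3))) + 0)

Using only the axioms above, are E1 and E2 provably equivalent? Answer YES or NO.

NO

All listed rules preserve value, hence provable equivalence implies equal values everywhere; look for a separating assignment.
b=1 gives E1 ↦ -2, E2 ↦ 1; values differ ⇒ not provably equivalent.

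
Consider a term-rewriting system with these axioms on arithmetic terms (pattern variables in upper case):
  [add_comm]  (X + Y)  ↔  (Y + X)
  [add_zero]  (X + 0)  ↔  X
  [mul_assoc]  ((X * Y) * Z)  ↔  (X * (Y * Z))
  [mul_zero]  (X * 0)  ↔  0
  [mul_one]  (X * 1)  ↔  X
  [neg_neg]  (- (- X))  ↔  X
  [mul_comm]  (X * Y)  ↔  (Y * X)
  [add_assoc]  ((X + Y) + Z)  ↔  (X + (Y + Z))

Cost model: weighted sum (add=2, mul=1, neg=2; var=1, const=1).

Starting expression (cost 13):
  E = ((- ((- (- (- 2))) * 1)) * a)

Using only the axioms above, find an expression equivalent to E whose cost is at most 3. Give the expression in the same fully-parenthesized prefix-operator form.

(2 * a)   [cost 3]

1. [mul_one →] ((- (- (- 2))) * 1)  →  (- (- (- 2)));  E = ((- (- (- (- 2)))) * a)
2. [neg_neg →] (- (- (- 2)))  →  (- 2);  E = ((- (- 2)) * a)
3. [neg_neg →] (- (- 2))  →  2;  cost 3 ≤ 3, done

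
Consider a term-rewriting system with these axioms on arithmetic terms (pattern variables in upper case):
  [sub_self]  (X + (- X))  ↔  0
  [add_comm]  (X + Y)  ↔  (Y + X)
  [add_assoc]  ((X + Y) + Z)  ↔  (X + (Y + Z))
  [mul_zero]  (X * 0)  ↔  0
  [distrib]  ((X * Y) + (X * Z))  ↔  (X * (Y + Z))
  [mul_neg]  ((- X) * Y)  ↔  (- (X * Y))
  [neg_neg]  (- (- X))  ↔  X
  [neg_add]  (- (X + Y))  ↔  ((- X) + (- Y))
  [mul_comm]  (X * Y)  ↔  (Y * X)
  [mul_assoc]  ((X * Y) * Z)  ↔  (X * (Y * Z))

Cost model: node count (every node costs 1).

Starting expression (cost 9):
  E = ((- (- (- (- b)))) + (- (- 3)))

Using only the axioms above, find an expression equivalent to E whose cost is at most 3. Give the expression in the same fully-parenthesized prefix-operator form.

(b + 3)   [cost 3]

(1) (- (- (- (- b))))  =[neg_neg →]=  (- (- b))    ⊢ ((- (- b)) + (- (- 3)))
(2) (- (- b))  =[neg_neg →]=  b    ⊢ (b + (- (- 3)))
(3) (- (- 3))  =[neg_neg →]=  3    ⊢ cost 3, within 3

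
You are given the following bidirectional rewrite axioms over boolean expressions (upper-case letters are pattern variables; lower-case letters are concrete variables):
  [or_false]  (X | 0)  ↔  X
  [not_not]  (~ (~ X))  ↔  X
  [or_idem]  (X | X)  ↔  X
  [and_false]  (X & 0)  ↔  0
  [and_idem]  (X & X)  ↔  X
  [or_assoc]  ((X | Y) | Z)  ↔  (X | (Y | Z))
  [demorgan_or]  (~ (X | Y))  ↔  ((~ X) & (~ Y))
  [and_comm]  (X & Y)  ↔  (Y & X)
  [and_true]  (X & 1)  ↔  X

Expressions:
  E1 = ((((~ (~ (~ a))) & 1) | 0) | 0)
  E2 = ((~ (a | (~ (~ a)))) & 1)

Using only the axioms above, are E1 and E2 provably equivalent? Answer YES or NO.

step 1: not_not (→) rewrites (~ (~ a)) into a, now ((((~ a) & 1) | 0) | 0)
step 2: and_true (→) rewrites ((~ a) & 1) into (~ a), now (((~ a) | 0) | 0)
step 3: or_false (→) rewrites (((~ a) | 0) | 0) into ((~ a) | 0)
step 4: or_false (→) rewrites ((~ a) | 0) into (~ a)
step 5: or_idem (←) rewrites a into (a | a), now (~ (a | a))
step 6: and_true (←) rewrites (~ (a | a)) into ((~ (a | a)) & 1)
step 7: not_not (←) rewrites a into (~ (~ a)), which is E2

YES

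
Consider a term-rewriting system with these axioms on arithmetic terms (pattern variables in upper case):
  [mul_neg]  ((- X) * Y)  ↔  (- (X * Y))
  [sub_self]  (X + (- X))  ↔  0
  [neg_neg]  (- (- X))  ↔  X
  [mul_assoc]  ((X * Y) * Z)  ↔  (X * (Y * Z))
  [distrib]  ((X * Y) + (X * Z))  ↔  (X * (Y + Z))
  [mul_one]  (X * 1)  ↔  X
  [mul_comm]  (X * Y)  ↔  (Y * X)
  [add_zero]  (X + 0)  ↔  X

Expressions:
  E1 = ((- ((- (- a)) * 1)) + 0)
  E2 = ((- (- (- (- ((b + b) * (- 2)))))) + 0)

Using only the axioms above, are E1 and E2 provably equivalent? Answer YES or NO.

NO

Every axiom is a valid identity, so a rewrite proof would force E1 and E2 to agree under every assignment.
At a=0, b=1: E1 = 0 but E2 = -4; they differ, so no derivation exists.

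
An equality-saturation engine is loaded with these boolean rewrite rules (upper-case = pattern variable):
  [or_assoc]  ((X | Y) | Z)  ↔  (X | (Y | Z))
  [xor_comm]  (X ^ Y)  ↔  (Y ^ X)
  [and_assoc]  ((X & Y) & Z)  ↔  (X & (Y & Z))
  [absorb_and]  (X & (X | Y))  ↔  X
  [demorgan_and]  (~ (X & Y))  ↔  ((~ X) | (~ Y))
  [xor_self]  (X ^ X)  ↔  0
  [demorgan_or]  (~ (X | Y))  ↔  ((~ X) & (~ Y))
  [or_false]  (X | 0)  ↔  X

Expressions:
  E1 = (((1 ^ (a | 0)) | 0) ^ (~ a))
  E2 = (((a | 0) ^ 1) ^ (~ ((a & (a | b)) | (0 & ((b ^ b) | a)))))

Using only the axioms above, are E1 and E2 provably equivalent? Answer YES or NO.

(1) ((1 ^ (a | 0)) | 0)  =[or_false →]=  (1 ^ (a | 0))    ⊢ ((1 ^ (a | 0)) ^ (~ a))
(2) (a | 0)  =[or_false →]=  a    ⊢ ((1 ^ a) ^ (~ a))
(3) (1 ^ a)  =[xor_comm →]=  (a ^ 1)    ⊢ ((a ^ 1) ^ (~ a))
(4) a  =[or_false ←]=  (a | 0)    ⊢ (((a | 0) ^ 1) ^ (~ a))
(5) a  =[or_false ←]=  (a | 0)    ⊢ (((a | 0) ^ 1) ^ (~ (a | 0)))
(6) a  =[absorb_and ←]=  (a & (a | b))    ⊢ (((a | 0) ^ 1) ^ (~ ((a & (a | b)) | 0)))
(7) 0  =[absorb_and ←]=  (0 & (0 | a))    ⊢ (((a | 0) ^ 1) ^ (~ ((a & (a | b)) | (0 & (0 | a)))))
(8) 0  =[xor_self ←]=  (b ^ b)    ⊢ E2

YES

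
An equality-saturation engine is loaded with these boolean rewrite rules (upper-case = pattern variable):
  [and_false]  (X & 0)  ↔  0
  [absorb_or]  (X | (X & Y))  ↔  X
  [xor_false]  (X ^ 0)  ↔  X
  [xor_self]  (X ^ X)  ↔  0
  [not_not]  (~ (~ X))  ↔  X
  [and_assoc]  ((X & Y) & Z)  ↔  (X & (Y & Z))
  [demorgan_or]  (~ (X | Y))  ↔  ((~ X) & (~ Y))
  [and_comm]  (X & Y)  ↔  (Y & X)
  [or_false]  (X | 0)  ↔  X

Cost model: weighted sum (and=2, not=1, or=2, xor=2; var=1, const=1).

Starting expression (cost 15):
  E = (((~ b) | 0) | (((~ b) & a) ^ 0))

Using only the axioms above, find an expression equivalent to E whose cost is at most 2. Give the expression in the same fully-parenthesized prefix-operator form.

step 1: xor_false (→) rewrites (((~ b) & a) ^ 0) into ((~ b) & a), now (((~ b) | 0) | ((~ b) & a))
step 2: or_false (→) rewrites ((~ b) | 0) into (~ b), now ((~ b) | ((~ b) & a))
step 3: absorb_or (→) rewrites ((~ b) | ((~ b) & a)) into (~ b), reaching cost 2 (bound 2)

(~ b)   [cost 2]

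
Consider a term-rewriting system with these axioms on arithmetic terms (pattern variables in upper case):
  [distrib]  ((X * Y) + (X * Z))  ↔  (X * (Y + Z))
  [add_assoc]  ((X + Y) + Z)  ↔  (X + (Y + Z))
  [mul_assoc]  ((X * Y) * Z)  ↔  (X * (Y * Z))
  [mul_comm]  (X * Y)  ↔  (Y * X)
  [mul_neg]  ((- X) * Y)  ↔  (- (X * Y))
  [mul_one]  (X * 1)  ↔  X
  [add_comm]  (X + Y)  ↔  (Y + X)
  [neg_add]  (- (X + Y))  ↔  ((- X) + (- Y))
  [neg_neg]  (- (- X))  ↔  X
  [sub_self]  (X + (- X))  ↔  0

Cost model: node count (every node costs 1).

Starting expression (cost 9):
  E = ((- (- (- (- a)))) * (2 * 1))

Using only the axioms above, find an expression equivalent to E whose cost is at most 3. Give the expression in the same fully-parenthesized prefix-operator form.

(a * 2)   [cost 3]

step 1: neg_neg (→) rewrites (- (- (- (- a)))) into (- (- a)), now ((- (- a)) * (2 * 1))
step 2: neg_neg (→) rewrites (- (- a)) into a, now (a * (2 * 1))
step 3: mul_one (→) rewrites (2 * 1) into 2, reaching cost 3 (bound 3)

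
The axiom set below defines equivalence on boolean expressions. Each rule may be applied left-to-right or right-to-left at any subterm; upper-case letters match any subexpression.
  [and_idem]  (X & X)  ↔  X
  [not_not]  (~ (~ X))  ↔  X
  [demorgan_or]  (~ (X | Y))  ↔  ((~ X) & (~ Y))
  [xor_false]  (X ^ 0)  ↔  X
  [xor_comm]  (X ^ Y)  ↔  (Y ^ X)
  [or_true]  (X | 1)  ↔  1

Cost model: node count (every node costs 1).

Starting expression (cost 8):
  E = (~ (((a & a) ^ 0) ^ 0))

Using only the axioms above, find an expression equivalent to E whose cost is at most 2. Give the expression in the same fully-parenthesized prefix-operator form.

(1) (a & a)  =[and_idem →]=  a    ⊢ (~ ((a ^ 0) ^ 0))
(2) (a ^ 0)  =[xor_false →]=  a    ⊢ (~ (a ^ 0))
(3) (a ^ 0)  =[xor_false →]=  a    ⊢ cost 2, within 2

(~ a)   [cost 2]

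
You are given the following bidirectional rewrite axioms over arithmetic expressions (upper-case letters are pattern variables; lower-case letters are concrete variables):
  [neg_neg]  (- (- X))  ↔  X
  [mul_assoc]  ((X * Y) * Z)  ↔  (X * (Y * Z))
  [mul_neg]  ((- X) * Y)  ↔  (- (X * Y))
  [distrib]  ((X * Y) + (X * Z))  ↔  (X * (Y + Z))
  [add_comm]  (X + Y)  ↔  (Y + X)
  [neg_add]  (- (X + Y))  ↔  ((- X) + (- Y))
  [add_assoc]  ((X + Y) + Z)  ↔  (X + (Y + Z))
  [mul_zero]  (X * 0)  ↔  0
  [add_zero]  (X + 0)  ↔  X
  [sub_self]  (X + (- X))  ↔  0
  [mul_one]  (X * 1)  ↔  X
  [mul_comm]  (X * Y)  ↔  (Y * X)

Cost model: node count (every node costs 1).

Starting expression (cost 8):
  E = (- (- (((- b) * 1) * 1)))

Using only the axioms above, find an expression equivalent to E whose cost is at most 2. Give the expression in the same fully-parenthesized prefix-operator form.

(- b)   [cost 2]

(1) (- (- (((- b) * 1) * 1)))  =[neg_neg →]=  (((- b) * 1) * 1)
(2) ((- b) * 1)  =[mul_one →]=  (- b)    ⊢ ((- b) * 1)
(3) ((- b) * 1)  =[mul_one →]=  (- b)    ⊢ cost 2, within 2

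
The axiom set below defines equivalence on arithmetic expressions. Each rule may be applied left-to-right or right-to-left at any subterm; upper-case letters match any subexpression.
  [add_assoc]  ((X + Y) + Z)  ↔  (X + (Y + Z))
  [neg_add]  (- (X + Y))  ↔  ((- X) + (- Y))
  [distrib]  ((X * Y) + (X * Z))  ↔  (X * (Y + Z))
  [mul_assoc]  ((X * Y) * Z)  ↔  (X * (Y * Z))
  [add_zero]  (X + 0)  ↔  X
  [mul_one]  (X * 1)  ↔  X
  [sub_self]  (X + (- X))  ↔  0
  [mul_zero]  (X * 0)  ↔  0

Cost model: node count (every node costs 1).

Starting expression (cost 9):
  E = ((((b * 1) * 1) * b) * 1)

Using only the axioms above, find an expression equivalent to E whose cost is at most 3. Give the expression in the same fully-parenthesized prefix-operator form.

(b * b)   [cost 3]

step 1: mul_one (→) rewrites ((b * 1) * 1) into (b * 1), now (((b * 1) * b) * 1)
step 2: mul_one (→) rewrites (b * 1) into b, now ((b * b) * 1)
step 3: mul_one (→) rewrites ((b * b) * 1) into (b * b), reaching cost 3 (bound 3)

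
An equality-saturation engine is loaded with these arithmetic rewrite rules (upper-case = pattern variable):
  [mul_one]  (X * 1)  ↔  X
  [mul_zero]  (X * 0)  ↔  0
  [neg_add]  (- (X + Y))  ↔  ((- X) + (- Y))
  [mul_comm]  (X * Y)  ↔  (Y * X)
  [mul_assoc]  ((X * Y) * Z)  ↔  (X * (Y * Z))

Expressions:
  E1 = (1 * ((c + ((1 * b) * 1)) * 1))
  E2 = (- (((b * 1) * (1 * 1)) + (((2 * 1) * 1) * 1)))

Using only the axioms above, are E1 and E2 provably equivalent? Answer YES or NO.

The axioms are sound identities: if E1 ↔* E2 then E1 and E2 evaluate identically under any assignment.
Under b=0, c=0: E1 evaluates to 0, E2 to -2. Distinct ⇒ no rewrite sequence connects them.

NO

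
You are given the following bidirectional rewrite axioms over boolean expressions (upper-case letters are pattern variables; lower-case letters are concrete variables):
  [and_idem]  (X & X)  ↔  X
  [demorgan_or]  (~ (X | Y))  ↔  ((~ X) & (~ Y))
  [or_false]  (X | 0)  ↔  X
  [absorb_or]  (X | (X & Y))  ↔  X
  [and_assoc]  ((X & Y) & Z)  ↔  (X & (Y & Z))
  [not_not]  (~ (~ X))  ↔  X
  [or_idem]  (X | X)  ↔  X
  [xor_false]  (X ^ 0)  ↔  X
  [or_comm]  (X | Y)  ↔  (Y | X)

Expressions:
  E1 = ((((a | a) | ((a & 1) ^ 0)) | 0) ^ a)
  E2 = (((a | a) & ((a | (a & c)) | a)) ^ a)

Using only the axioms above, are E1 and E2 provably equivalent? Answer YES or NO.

YES

step 1: xor_false (→) rewrites ((a & 1) ^ 0) into (a & 1), now ((((a | a) | (a & 1)) | 0) ^ a)
step 2: or_idem (→) rewrites (a | a) into a, now (((a | (a & 1)) | 0) ^ a)
step 3: or_false (→) rewrites ((a | (a & 1)) | 0) into (a | (a & 1)), now ((a | (a & 1)) ^ a)
step 4: absorb_or (→) rewrites (a | (a & 1)) into a, now (a ^ a)
step 5: or_idem (←) rewrites a into (a | a), now ((a | a) ^ a)
step 6: and_idem (←) rewrites (a | a) into ((a | a) & (a | a)), now (((a | a) & (a | a)) ^ a)
step 7: absorb_or (←) rewrites a into (a | (a & c)), which is E2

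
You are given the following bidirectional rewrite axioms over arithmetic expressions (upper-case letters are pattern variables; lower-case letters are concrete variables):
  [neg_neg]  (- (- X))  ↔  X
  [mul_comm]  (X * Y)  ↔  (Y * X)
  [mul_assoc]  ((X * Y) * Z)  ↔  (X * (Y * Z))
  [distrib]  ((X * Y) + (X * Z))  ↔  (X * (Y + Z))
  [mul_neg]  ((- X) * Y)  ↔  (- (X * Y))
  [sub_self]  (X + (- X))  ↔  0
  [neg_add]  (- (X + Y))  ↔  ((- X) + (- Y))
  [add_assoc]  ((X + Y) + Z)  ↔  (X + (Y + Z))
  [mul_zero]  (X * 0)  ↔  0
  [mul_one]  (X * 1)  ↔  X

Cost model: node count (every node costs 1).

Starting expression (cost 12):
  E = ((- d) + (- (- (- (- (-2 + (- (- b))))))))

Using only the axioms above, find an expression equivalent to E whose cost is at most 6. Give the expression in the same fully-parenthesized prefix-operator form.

step 1: neg_neg (→) rewrites (- (- (- (- (-2 + (- (- b))))))) into (- (- (-2 + (- (- b))))), now ((- d) + (- (- (-2 + (- (- b))))))
step 2: neg_neg (→) rewrites (- (- (-2 + (- (- b))))) into (-2 + (- (- b))), now ((- d) + (-2 + (- (- b))))
step 3: neg_neg (→) rewrites (- (- b)) into b, reaching cost 6 (bound 6)

((- d) + (-2 + b))   [cost 6]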